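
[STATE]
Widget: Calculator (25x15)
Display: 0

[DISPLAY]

                        0
┌───┬───┬───┬───┐        
│ 7 │ 8 │ 9 │ ÷ │        
├───┼───┼───┼───┤        
│ 4 │ 5 │ 6 │ × │        
├───┼───┼───┼───┤        
│ 1 │ 2 │ 3 │ - │        
├───┼───┼───┼───┤        
│ 0 │ . │ = │ + │        
├───┼───┼───┼───┤        
│ C │ MC│ MR│ M+│        
└───┴───┴───┴───┘        
                         
                         
                         


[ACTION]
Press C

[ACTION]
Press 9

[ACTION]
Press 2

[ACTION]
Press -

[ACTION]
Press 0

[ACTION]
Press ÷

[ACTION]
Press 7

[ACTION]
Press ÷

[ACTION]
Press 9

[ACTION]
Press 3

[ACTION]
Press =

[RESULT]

             0.1413210445
┌───┬───┬───┬───┐        
│ 7 │ 8 │ 9 │ ÷ │        
├───┼───┼───┼───┤        
│ 4 │ 5 │ 6 │ × │        
├───┼───┼───┼───┤        
│ 1 │ 2 │ 3 │ - │        
├───┼───┼───┼───┤        
│ 0 │ . │ = │ + │        
├───┼───┼───┼───┤        
│ C │ MC│ MR│ M+│        
└───┴───┴───┴───┘        
                         
                         
                         


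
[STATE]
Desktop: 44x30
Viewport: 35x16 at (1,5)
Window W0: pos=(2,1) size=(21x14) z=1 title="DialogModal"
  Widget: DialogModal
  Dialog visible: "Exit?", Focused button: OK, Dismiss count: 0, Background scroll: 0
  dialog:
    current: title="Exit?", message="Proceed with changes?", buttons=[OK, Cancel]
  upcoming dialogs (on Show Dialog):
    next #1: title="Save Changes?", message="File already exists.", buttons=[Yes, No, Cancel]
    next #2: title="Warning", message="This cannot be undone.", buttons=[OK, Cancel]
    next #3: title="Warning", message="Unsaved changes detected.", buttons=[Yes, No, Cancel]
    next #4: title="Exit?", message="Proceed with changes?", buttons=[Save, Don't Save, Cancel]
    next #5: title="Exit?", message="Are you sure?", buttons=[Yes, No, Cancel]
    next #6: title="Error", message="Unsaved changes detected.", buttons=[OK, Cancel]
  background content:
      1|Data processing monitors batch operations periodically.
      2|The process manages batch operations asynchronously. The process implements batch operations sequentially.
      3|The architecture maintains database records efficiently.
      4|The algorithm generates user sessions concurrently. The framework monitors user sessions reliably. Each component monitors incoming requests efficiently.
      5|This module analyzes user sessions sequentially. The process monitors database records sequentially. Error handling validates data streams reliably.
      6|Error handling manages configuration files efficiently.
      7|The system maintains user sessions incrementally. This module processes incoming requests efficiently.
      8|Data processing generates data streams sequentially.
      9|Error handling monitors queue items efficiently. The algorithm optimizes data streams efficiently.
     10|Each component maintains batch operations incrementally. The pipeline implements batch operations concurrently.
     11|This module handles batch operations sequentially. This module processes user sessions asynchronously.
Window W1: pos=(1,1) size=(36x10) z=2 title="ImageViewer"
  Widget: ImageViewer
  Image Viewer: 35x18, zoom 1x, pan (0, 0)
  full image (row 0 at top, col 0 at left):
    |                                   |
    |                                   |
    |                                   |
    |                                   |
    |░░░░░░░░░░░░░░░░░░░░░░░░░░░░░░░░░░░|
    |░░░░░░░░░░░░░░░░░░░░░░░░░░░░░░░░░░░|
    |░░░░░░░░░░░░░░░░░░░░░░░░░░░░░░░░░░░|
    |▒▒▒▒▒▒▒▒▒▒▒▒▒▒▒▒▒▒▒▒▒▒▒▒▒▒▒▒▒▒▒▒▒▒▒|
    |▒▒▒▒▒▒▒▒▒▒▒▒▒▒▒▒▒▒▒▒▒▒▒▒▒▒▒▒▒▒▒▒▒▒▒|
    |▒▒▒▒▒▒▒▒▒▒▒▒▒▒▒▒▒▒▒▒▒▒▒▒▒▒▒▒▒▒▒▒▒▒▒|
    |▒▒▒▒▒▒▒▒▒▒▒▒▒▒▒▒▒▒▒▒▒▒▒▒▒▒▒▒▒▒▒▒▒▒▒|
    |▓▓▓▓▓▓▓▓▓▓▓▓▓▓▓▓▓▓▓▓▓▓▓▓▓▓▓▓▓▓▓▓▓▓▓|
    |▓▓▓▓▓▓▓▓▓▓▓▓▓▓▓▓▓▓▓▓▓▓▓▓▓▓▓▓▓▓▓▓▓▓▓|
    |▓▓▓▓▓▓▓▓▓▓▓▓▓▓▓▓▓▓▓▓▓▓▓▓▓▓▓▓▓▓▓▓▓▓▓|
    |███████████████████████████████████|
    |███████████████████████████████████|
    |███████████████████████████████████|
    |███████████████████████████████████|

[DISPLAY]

┃                                  
┃                                  
┃                                  
┃░░░░░░░░░░░░░░░░░░░░░░░░░░░░░░░░░░
┃░░░░░░░░░░░░░░░░░░░░░░░░░░░░░░░░░░
┗━━━━━━━━━━━━━━━━━━━━━━━━━━━━━━━━━━
 ┃Data processing gen┃             
 ┃Error handling moni┃             
 ┃Each component main┃             
 ┗━━━━━━━━━━━━━━━━━━━┛             
                                   
                                   
                                   
                                   
                                   
                                   


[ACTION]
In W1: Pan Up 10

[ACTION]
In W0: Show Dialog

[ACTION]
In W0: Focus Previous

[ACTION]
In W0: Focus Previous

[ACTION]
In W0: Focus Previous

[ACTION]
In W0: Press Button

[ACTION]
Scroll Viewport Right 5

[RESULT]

                              ┃    
                              ┃    
                              ┃    
░░░░░░░░░░░░░░░░░░░░░░░░░░░░░░┃    
░░░░░░░░░░░░░░░░░░░░░░░░░░░░░░┃    
━━━━━━━━━━━━━━━━━━━━━━━━━━━━━━┛    
a processing gen┃                  
or handling moni┃                  
h component main┃                  
━━━━━━━━━━━━━━━━┛                  
                                   
                                   
                                   
                                   
                                   
                                   


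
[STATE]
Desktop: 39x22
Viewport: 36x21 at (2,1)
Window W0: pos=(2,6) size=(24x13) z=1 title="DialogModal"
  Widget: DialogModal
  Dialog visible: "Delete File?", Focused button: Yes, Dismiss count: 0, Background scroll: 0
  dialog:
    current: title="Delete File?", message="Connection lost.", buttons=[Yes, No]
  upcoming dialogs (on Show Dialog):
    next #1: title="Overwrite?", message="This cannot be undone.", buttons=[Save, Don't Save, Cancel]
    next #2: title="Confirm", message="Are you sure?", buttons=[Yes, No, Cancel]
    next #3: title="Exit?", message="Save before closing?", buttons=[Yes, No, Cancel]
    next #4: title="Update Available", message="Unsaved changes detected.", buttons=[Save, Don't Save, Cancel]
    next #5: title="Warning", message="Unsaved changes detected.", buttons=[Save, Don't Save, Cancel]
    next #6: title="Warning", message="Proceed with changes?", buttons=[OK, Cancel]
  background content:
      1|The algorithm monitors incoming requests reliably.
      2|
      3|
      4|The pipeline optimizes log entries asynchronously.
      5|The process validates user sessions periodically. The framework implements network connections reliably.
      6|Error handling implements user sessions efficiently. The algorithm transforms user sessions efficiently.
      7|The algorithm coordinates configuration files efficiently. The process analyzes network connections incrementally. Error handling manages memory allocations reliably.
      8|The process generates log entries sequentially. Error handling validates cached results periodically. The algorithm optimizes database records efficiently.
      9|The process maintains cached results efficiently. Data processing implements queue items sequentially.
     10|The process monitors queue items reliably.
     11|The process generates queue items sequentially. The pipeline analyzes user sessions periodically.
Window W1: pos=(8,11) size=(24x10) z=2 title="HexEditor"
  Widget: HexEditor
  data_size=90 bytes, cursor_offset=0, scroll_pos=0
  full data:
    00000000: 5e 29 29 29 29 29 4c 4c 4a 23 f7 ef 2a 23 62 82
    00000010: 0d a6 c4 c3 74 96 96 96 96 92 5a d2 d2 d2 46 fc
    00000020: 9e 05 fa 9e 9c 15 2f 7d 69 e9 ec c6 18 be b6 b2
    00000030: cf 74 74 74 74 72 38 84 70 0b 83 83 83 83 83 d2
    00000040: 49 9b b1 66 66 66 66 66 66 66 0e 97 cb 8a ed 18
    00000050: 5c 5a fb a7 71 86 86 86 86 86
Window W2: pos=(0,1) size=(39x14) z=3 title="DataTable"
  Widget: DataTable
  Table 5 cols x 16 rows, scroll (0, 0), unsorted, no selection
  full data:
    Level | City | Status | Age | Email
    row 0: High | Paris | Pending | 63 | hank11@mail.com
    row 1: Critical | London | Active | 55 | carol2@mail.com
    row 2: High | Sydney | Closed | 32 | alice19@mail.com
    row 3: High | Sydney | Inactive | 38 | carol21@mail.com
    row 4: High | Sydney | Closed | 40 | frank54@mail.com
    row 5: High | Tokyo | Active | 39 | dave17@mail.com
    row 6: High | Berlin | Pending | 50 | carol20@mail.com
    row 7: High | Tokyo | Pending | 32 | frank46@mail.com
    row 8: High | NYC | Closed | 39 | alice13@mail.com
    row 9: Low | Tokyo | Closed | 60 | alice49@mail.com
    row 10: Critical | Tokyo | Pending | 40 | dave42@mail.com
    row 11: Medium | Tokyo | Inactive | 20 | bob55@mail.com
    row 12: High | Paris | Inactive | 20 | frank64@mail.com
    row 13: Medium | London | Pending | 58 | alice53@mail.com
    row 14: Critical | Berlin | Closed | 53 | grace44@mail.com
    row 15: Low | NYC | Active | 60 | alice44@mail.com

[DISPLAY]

━━━━━━━━━━━━━━━━━━━━━━━━━━━━━━━━━━━━
DataTable                           
────────────────────────────────────
evel   │City  │Status  │Age│Email   
───────┼──────┼────────┼───┼────────
igh    │Paris │Pending │63 │hank11@m
ritical│London│Active  │55 │carol2@m
igh    │Sydney│Closed  │32 │alice19@
igh    │Sydney│Inactive│38 │carol21@
igh    │Sydney│Closed  │40 │frank54@
igh    │Tokyo │Active  │39 │dave17@m
igh    │Berlin│Pending │50 │carol20@
igh    │Tokyo │Pending │32 │frank46@
━━━━━━━━━━━━━━━━━━━━━━━━━━━━━━━━━━━━
┃Th└──┃00000010  0d a6 c4 c3 ┃      
┃The p┃00000020  9e 05 fa 9e ┃      
┃The p┃00000030  cf 74 74 74 ┃      
┗━━━━━┃00000040  49 9b b1 66 ┃      
      ┃00000050  5c 5a fb a7 ┃      
      ┗━━━━━━━━━━━━━━━━━━━━━━┛      
                                    


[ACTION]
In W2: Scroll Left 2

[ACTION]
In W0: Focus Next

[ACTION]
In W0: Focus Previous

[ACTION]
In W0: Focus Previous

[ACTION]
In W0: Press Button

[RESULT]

━━━━━━━━━━━━━━━━━━━━━━━━━━━━━━━━━━━━
DataTable                           
────────────────────────────────────
evel   │City  │Status  │Age│Email   
───────┼──────┼────────┼───┼────────
igh    │Paris │Pending │63 │hank11@m
ritical│London│Active  │55 │carol2@m
igh    │Sydney│Closed  │32 │alice19@
igh    │Sydney│Inactive│38 │carol21@
igh    │Sydney│Closed  │40 │frank54@
igh    │Tokyo │Active  │39 │dave17@m
igh    │Berlin│Pending │50 │carol20@
igh    │Tokyo │Pending │32 │frank46@
━━━━━━━━━━━━━━━━━━━━━━━━━━━━━━━━━━━━
┃The a┃00000010  0d a6 c4 c3 ┃      
┃The p┃00000020  9e 05 fa 9e ┃      
┃The p┃00000030  cf 74 74 74 ┃      
┗━━━━━┃00000040  49 9b b1 66 ┃      
      ┃00000050  5c 5a fb a7 ┃      
      ┗━━━━━━━━━━━━━━━━━━━━━━┛      
                                    


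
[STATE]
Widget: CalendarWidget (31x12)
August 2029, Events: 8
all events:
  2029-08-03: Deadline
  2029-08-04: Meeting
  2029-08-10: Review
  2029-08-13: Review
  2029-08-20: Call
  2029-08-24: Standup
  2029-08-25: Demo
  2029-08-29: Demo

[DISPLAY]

          August 2029          
Mo Tu We Th Fr Sa Su           
       1  2  3*  4*  5         
 6  7  8  9 10* 11 12          
13* 14 15 16 17 18 19          
20* 21 22 23 24* 25* 26        
27 28 29* 30 31                
                               
                               
                               
                               
                               


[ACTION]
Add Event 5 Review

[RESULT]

          August 2029          
Mo Tu We Th Fr Sa Su           
       1  2  3*  4*  5*        
 6  7  8  9 10* 11 12          
13* 14 15 16 17 18 19          
20* 21 22 23 24* 25* 26        
27 28 29* 30 31                
                               
                               
                               
                               
                               


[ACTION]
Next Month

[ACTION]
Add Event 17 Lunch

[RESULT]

         September 2029        
Mo Tu We Th Fr Sa Su           
                1  2           
 3  4  5  6  7  8  9           
10 11 12 13 14 15 16           
17* 18 19 20 21 22 23          
24 25 26 27 28 29 30           
                               
                               
                               
                               
                               


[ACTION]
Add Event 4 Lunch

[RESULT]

         September 2029        
Mo Tu We Th Fr Sa Su           
                1  2           
 3  4*  5  6  7  8  9          
10 11 12 13 14 15 16           
17* 18 19 20 21 22 23          
24 25 26 27 28 29 30           
                               
                               
                               
                               
                               


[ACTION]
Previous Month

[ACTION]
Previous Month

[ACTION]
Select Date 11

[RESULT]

           July 2029           
Mo Tu We Th Fr Sa Su           
                   1           
 2  3  4  5  6  7  8           
 9 10 [11] 12 13 14 15         
16 17 18 19 20 21 22           
23 24 25 26 27 28 29           
30 31                          
                               
                               
                               
                               


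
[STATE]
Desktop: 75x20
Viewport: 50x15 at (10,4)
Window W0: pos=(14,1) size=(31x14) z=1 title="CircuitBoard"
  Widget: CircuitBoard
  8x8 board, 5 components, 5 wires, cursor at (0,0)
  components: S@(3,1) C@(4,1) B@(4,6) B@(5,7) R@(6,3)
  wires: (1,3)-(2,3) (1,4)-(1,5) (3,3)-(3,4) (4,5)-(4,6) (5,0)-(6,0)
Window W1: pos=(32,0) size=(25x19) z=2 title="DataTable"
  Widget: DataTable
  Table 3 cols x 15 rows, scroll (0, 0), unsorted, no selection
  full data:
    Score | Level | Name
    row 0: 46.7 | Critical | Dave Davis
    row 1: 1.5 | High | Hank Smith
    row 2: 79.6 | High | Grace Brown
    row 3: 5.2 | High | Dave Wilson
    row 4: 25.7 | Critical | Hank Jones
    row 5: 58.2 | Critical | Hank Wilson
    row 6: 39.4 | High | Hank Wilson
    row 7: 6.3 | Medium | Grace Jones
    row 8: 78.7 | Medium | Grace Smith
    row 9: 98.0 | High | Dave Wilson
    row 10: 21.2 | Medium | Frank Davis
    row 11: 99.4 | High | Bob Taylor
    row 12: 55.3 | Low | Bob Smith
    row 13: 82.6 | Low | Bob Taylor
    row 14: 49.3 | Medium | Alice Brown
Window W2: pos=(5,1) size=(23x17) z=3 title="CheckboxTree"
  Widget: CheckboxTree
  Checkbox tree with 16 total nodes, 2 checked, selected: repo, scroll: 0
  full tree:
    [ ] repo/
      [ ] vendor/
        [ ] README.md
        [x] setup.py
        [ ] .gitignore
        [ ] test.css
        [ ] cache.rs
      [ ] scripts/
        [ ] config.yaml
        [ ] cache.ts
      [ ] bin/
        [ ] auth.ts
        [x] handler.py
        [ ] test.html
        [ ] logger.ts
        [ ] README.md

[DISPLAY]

 repo/           ┃5 6 ┃─────┼────────┼────────┃   
-] vendor/       ┃    ┃46.7 │Critical│Dave Dav┃   
 [ ] README.md   ┃    ┃1.5  │High    │Hank Smi┃   
 [x] setup.py    ┃   ·┃79.6 │High    │Grace Br┃   
 [ ] .gitignore  ┃   │┃5.2  │High    │Dave Wil┃   
 [ ] test.css    ┃   ·┃25.7 │Critical│Hank Jon┃   
 [ ] cache.rs    ┃    ┃58.2 │Critical│Hank Wil┃   
 ] scripts/      ┃   ·┃39.4 │High    │Hank Wil┃   
 [ ] config.yaml ┃    ┃6.3  │Medium  │Grace Jo┃   
 [ ] cache.ts    ┃    ┃78.7 │Medium  │Grace Sm┃   
-] bin/          ┃━━━━┃98.0 │High    │Dave Wil┃   
 [ ] auth.ts     ┃    ┃21.2 │Medium  │Frank Da┃   
 [x] handler.py  ┃    ┃99.4 │High    │Bob Tayl┃   
━━━━━━━━━━━━━━━━━┛    ┃55.3 │Low     │Bob Smit┃   
                      ┗━━━━━━━━━━━━━━━━━━━━━━━┛   


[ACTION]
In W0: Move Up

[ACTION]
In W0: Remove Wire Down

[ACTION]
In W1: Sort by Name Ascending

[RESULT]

 repo/           ┃5 6 ┃─────┼────────┼────────┃   
-] vendor/       ┃    ┃49.3 │Medium  │Alice Br┃   
 [ ] README.md   ┃    ┃55.3 │Low     │Bob Smit┃   
 [x] setup.py    ┃   ·┃99.4 │High    │Bob Tayl┃   
 [ ] .gitignore  ┃   │┃82.6 │Low     │Bob Tayl┃   
 [ ] test.css    ┃   ·┃46.7 │Critical│Dave Dav┃   
 [ ] cache.rs    ┃    ┃5.2  │High    │Dave Wil┃   
 ] scripts/      ┃   ·┃98.0 │High    │Dave Wil┃   
 [ ] config.yaml ┃    ┃21.2 │Medium  │Frank Da┃   
 [ ] cache.ts    ┃    ┃79.6 │High    │Grace Br┃   
-] bin/          ┃━━━━┃6.3  │Medium  │Grace Jo┃   
 [ ] auth.ts     ┃    ┃78.7 │Medium  │Grace Sm┃   
 [x] handler.py  ┃    ┃25.7 │Critical│Hank Jon┃   
━━━━━━━━━━━━━━━━━┛    ┃1.5  │High    │Hank Smi┃   
                      ┗━━━━━━━━━━━━━━━━━━━━━━━┛   


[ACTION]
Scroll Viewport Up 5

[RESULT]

                      ┏━━━━━━━━━━━━━━━━━━━━━━━┓   
━━━━━━━━━━━━━━━━━┓━━━━┃ DataTable             ┃   
ckboxTree        ┃    ┠───────────────────────┨   
─────────────────┨────┃Score│Level   │Name    ┃   
 repo/           ┃5 6 ┃─────┼────────┼────────┃   
-] vendor/       ┃    ┃49.3 │Medium  │Alice Br┃   
 [ ] README.md   ┃    ┃55.3 │Low     │Bob Smit┃   
 [x] setup.py    ┃   ·┃99.4 │High    │Bob Tayl┃   
 [ ] .gitignore  ┃   │┃82.6 │Low     │Bob Tayl┃   
 [ ] test.css    ┃   ·┃46.7 │Critical│Dave Dav┃   
 [ ] cache.rs    ┃    ┃5.2  │High    │Dave Wil┃   
 ] scripts/      ┃   ·┃98.0 │High    │Dave Wil┃   
 [ ] config.yaml ┃    ┃21.2 │Medium  │Frank Da┃   
 [ ] cache.ts    ┃    ┃79.6 │High    │Grace Br┃   
-] bin/          ┃━━━━┃6.3  │Medium  │Grace Jo┃   


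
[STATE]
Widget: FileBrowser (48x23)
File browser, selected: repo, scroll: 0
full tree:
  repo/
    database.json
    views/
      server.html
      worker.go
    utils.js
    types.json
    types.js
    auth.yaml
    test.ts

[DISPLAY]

> [-] repo/                                     
    database.json                               
    [+] views/                                  
    utils.js                                    
    types.json                                  
    types.js                                    
    auth.yaml                                   
    test.ts                                     
                                                
                                                
                                                
                                                
                                                
                                                
                                                
                                                
                                                
                                                
                                                
                                                
                                                
                                                
                                                


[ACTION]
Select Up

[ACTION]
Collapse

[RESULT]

> [+] repo/                                     
                                                
                                                
                                                
                                                
                                                
                                                
                                                
                                                
                                                
                                                
                                                
                                                
                                                
                                                
                                                
                                                
                                                
                                                
                                                
                                                
                                                
                                                


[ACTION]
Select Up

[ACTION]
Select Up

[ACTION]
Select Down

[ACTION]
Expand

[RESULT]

> [-] repo/                                     
    database.json                               
    [+] views/                                  
    utils.js                                    
    types.json                                  
    types.js                                    
    auth.yaml                                   
    test.ts                                     
                                                
                                                
                                                
                                                
                                                
                                                
                                                
                                                
                                                
                                                
                                                
                                                
                                                
                                                
                                                


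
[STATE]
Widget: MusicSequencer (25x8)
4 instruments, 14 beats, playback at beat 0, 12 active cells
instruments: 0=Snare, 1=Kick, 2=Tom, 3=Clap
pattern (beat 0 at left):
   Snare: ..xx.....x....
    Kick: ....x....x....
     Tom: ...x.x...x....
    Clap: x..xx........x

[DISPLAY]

      ▼1234567890123     
 Snare··██·····█····     
  Kick····█····█····     
   Tom···█·█···█····     
  Clap█··██········█     
                         
                         
                         


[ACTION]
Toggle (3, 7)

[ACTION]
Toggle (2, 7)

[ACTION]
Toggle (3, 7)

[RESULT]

      ▼1234567890123     
 Snare··██·····█····     
  Kick····█····█····     
   Tom···█·█·█·█····     
  Clap█··██········█     
                         
                         
                         


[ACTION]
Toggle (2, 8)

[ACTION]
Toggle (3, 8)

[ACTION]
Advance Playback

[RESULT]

      0▼234567890123     
 Snare··██·····█····     
  Kick····█····█····     
   Tom···█·█·███····     
  Clap█··██···█····█     
                         
                         
                         


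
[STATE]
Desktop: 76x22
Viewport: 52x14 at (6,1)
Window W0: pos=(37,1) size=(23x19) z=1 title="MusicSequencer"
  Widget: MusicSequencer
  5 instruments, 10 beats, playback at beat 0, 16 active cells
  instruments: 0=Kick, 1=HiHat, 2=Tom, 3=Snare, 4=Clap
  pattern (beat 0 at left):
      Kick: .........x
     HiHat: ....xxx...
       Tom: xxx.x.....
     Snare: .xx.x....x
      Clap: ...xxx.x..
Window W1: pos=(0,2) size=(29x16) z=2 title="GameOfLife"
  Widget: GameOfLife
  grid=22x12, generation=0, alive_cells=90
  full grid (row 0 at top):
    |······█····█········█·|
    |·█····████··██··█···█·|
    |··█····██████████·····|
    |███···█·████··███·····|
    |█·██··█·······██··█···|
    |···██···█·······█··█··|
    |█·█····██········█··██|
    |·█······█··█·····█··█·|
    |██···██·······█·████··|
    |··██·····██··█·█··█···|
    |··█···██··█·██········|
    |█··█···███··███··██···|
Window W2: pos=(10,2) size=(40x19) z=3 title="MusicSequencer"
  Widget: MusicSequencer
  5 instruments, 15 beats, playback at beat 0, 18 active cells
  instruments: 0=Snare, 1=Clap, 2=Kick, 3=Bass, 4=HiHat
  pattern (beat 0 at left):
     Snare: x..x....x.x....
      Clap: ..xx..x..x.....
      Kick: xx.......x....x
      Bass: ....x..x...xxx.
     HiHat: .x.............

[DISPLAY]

                               ┏━━━━━━━━━━━━━━━━━━━━
━━━━┏━━━━━━━━━━━━━━━━━━━━━━━━━━━━━━━━━━━━━━┓cer     
OfLi┃ MusicSequencer                       ┃────────
────┠──────────────────────────────────────┨6789    
0   ┃      ▼12345678901234                 ┃···█    
·█··┃ Snare█··█····█·█····                 ┃█···    
·███┃  Clap··██··█··█·····                 ┃····    
··██┃  Kick██·······█····█                 ┃···█    
·█·█┃  Bass····█··█···███·                 ┃·█··    
·█··┃ HiHat·█·············                 ┃        
···█┃                                      ┃        
··██┃                                      ┃        
···█┃                                      ┃        
██··┃                                      ┃        


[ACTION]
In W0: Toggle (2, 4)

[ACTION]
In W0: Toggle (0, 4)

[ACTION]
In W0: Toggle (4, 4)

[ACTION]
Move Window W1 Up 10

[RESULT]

OfLife                ┃        ┏━━━━━━━━━━━━━━━━━━━━
────┏━━━━━━━━━━━━━━━━━━━━━━━━━━━━━━━━━━━━━━┓cer     
0   ┃ MusicSequencer                       ┃────────
·█··┠──────────────────────────────────────┨6789    
·███┃      ▼12345678901234                 ┃···█    
··██┃ Snare█··█····█·█····                 ┃█···    
·█·█┃  Clap··██··█··█·····                 ┃····    
·█··┃  Kick██·······█····█                 ┃···█    
···█┃  Bass····█··█···███·                 ┃·█··    
··██┃ HiHat·█·············                 ┃        
···█┃                                      ┃        
██··┃                                      ┃        
····┃                                      ┃        
·██·┃                                      ┃        


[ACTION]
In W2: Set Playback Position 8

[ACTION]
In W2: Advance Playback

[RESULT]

OfLife                ┃        ┏━━━━━━━━━━━━━━━━━━━━
────┏━━━━━━━━━━━━━━━━━━━━━━━━━━━━━━━━━━━━━━┓cer     
0   ┃ MusicSequencer                       ┃────────
·█··┠──────────────────────────────────────┨6789    
·███┃      012345678▼01234                 ┃···█    
··██┃ Snare█··█····█·█····                 ┃█···    
·█·█┃  Clap··██··█··█·····                 ┃····    
·█··┃  Kick██·······█····█                 ┃···█    
···█┃  Bass····█··█···███·                 ┃·█··    
··██┃ HiHat·█·············                 ┃        
···█┃                                      ┃        
██··┃                                      ┃        
····┃                                      ┃        
·██·┃                                      ┃        


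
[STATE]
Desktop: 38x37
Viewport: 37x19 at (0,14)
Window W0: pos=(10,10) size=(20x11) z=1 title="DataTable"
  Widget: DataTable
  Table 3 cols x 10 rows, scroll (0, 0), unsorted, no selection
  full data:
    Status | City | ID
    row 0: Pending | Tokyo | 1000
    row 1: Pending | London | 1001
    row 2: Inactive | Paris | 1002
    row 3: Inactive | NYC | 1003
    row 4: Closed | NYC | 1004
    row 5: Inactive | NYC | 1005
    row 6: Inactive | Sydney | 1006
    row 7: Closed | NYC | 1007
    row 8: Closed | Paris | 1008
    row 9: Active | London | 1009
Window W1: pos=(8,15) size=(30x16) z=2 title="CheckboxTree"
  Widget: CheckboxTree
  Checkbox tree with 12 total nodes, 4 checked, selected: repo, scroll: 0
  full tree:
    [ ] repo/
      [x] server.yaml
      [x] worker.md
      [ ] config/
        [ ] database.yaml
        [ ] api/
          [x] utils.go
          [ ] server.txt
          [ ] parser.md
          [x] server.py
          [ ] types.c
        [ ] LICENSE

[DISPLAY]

          ┃────────┼──────┼──┃       
        ┏━━━━━━━━━━━━━━━━━━━━━━━━━━━━
        ┃ CheckboxTree               
        ┠────────────────────────────
        ┃>[-] repo/                  
        ┃   [x] server.yaml          
        ┃   [x] worker.md            
        ┃   [-] config/              
        ┃     [ ] database.yaml      
        ┃     [-] api/               
        ┃       [x] utils.go         
        ┃       [ ] server.txt       
        ┃       [ ] parser.md        
        ┃       [x] server.py        
        ┃       [ ] types.c          
        ┃     [ ] LICENSE            
        ┗━━━━━━━━━━━━━━━━━━━━━━━━━━━━
                                     
                                     


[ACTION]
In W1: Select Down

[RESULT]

          ┃────────┼──────┼──┃       
        ┏━━━━━━━━━━━━━━━━━━━━━━━━━━━━
        ┃ CheckboxTree               
        ┠────────────────────────────
        ┃ [-] repo/                  
        ┃>  [x] server.yaml          
        ┃   [x] worker.md            
        ┃   [-] config/              
        ┃     [ ] database.yaml      
        ┃     [-] api/               
        ┃       [x] utils.go         
        ┃       [ ] server.txt       
        ┃       [ ] parser.md        
        ┃       [x] server.py        
        ┃       [ ] types.c          
        ┃     [ ] LICENSE            
        ┗━━━━━━━━━━━━━━━━━━━━━━━━━━━━
                                     
                                     


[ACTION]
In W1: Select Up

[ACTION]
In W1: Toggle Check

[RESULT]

          ┃────────┼──────┼──┃       
        ┏━━━━━━━━━━━━━━━━━━━━━━━━━━━━
        ┃ CheckboxTree               
        ┠────────────────────────────
        ┃>[x] repo/                  
        ┃   [x] server.yaml          
        ┃   [x] worker.md            
        ┃   [x] config/              
        ┃     [x] database.yaml      
        ┃     [x] api/               
        ┃       [x] utils.go         
        ┃       [x] server.txt       
        ┃       [x] parser.md        
        ┃       [x] server.py        
        ┃       [x] types.c          
        ┃     [x] LICENSE            
        ┗━━━━━━━━━━━━━━━━━━━━━━━━━━━━
                                     
                                     


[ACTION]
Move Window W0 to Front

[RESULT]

          ┃────────┼──────┼──┃       
        ┏━┃Pending │Tokyo │10┃━━━━━━━
        ┃ ┃Pending │London│10┃       
        ┠─┃Inactive│Paris │10┃───────
        ┃>┃Inactive│NYC   │10┃       
        ┃ ┃Closed  │NYC   │10┃       
        ┃ ┗━━━━━━━━━━━━━━━━━━┛       
        ┃   [x] config/              
        ┃     [x] database.yaml      
        ┃     [x] api/               
        ┃       [x] utils.go         
        ┃       [x] server.txt       
        ┃       [x] parser.md        
        ┃       [x] server.py        
        ┃       [x] types.c          
        ┃     [x] LICENSE            
        ┗━━━━━━━━━━━━━━━━━━━━━━━━━━━━
                                     
                                     


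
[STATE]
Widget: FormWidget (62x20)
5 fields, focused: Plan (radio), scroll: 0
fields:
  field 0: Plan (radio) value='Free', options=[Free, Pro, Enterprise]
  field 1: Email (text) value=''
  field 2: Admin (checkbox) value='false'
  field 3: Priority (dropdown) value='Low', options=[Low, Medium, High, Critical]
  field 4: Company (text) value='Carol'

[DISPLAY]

> Plan:       (●) Free  ( ) Pro  ( ) Enterprise               
  Email:      [                                              ]
  Admin:      [ ]                                             
  Priority:   [Low                                          ▼]
  Company:    [Carol                                         ]
                                                              
                                                              
                                                              
                                                              
                                                              
                                                              
                                                              
                                                              
                                                              
                                                              
                                                              
                                                              
                                                              
                                                              
                                                              


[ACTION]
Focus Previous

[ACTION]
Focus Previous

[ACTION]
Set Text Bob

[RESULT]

  Plan:       (●) Free  ( ) Pro  ( ) Enterprise               
  Email:      [                                              ]
  Admin:      [ ]                                             
> Priority:   [Low                                          ▼]
  Company:    [Carol                                         ]
                                                              
                                                              
                                                              
                                                              
                                                              
                                                              
                                                              
                                                              
                                                              
                                                              
                                                              
                                                              
                                                              
                                                              
                                                              


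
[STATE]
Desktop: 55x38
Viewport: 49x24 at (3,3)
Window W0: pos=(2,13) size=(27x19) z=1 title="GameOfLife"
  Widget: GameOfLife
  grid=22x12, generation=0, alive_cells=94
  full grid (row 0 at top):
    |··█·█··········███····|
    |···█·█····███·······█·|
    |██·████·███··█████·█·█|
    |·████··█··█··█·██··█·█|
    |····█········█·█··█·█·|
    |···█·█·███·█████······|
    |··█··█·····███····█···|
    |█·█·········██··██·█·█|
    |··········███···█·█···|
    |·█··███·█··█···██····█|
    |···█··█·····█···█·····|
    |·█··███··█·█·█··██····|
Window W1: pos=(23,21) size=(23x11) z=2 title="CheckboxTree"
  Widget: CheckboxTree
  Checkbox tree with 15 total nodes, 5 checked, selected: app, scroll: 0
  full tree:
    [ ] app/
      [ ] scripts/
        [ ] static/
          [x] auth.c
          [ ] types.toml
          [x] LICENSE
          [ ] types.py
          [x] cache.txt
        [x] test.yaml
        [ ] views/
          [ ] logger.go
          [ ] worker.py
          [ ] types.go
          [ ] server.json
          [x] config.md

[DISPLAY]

                                                 
                                                 
                                                 
                                                 
                                                 
                                                 
                                                 
                                                 
                                                 
                                                 
━━━━━━━━━━━━━━━━━━━━━━━━━┓                       
 GameOfLife              ┃                       
─────────────────────────┨                       
Gen: 0                   ┃                       
··█·█··········███····   ┃                       
···█·█····███·······█·   ┃                       
██·████·███··█████·█·█   ┃                       
·████··█··█··█·██··█·█   ┃                       
····█········█·█··█·┏━━━━━━━━━━━━━━━━━━━━━┓      
···█·█·███·█████····┃ CheckboxTree        ┃      
··█··█·····███····█·┠─────────────────────┨      
█·█·········██··██·█┃>[-] app/            ┃      
··········███···█·█·┃   [-] scripts/      ┃      
·█··███·█··█···██···┃     [-] static/     ┃      


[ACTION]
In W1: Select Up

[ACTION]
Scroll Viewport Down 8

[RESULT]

                                                 
                                                 
━━━━━━━━━━━━━━━━━━━━━━━━━┓                       
 GameOfLife              ┃                       
─────────────────────────┨                       
Gen: 0                   ┃                       
··█·█··········███····   ┃                       
···█·█····███·······█·   ┃                       
██·████·███··█████·█·█   ┃                       
·████··█··█··█·██··█·█   ┃                       
····█········█·█··█·┏━━━━━━━━━━━━━━━━━━━━━┓      
···█·█·███·█████····┃ CheckboxTree        ┃      
··█··█·····███····█·┠─────────────────────┨      
█·█·········██··██·█┃>[-] app/            ┃      
··········███···█·█·┃   [-] scripts/      ┃      
·█··███·█··█···██···┃     [-] static/     ┃      
···█··█·····█···█···┃       [x] auth.c    ┃      
·█··███··█·█·█··██··┃       [ ] types.toml┃      
                    ┃       [x] LICENSE   ┃      
                    ┃       [ ] types.py  ┃      
━━━━━━━━━━━━━━━━━━━━┗━━━━━━━━━━━━━━━━━━━━━┛      
                                                 
                                                 
                                                 


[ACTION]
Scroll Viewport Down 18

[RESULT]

 GameOfLife              ┃                       
─────────────────────────┨                       
Gen: 0                   ┃                       
··█·█··········███····   ┃                       
···█·█····███·······█·   ┃                       
██·████·███··█████·█·█   ┃                       
·████··█··█··█·██··█·█   ┃                       
····█········█·█··█·┏━━━━━━━━━━━━━━━━━━━━━┓      
···█·█·███·█████····┃ CheckboxTree        ┃      
··█··█·····███····█·┠─────────────────────┨      
█·█·········██··██·█┃>[-] app/            ┃      
··········███···█·█·┃   [-] scripts/      ┃      
·█··███·█··█···██···┃     [-] static/     ┃      
···█··█·····█···█···┃       [x] auth.c    ┃      
·█··███··█·█·█··██··┃       [ ] types.toml┃      
                    ┃       [x] LICENSE   ┃      
                    ┃       [ ] types.py  ┃      
━━━━━━━━━━━━━━━━━━━━┗━━━━━━━━━━━━━━━━━━━━━┛      
                                                 
                                                 
                                                 
                                                 
                                                 
                                                 


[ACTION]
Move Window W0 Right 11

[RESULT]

          ┃ GameOfLife              ┃            
          ┠─────────────────────────┨            
          ┃Gen: 0                   ┃            
          ┃··█·█··········███····   ┃            
          ┃···█·█····███·······█·   ┃            
          ┃██·████·███··█████·█·█   ┃            
          ┃·████··█··█··█·██··█·█   ┃            
          ┃····█····┏━━━━━━━━━━━━━━━━━━━━━┓      
          ┃···█·█·██┃ CheckboxTree        ┃      
          ┃··█··█···┠─────────────────────┨      
          ┃█·█······┃>[-] app/            ┃      
          ┃·········┃   [-] scripts/      ┃      
          ┃·█··███·█┃     [-] static/     ┃      
          ┃···█··█··┃       [x] auth.c    ┃      
          ┃·█··███··┃       [ ] types.toml┃      
          ┃         ┃       [x] LICENSE   ┃      
          ┃         ┃       [ ] types.py  ┃      
          ┗━━━━━━━━━┗━━━━━━━━━━━━━━━━━━━━━┛      
                                                 
                                                 
                                                 
                                                 
                                                 
                                                 
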